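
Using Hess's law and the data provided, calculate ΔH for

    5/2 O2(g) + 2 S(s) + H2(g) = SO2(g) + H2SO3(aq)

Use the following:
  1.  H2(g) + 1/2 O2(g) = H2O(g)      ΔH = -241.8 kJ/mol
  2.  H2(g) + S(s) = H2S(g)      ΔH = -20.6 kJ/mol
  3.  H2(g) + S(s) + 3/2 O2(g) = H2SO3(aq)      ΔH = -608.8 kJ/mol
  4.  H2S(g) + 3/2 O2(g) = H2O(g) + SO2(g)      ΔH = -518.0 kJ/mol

eq. 1 reversed: +241.8 kJ/mol
eq. 2 as written: -20.6 kJ/mol
eq. 3 as written (H2SO3(aq) already on the product side): -608.8 kJ/mol
eq. 4 as written (SO2(g) already on the product side): -518.0 kJ/mol
ΔH = (+241.8) + (-20.6) + (-608.8) + (-518.0) = -905.6 kJ/mol

ΔH = -905.6 kJ/mol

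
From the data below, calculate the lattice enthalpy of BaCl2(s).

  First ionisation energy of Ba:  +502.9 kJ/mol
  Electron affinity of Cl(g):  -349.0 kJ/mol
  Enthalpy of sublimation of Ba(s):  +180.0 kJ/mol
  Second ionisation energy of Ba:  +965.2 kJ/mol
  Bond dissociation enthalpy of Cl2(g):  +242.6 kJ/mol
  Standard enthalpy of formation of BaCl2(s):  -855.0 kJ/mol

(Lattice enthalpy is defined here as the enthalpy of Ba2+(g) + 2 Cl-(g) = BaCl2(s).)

ΔHf° = 1·ΔHsub + 1·(ΣIE) + 1·D(Cl2) + 2·EA + U
-855.0 = 1·(+180.0) + 1·(+1468.1) + 1·(+242.6) + 2·(-349.0) + U
U = -855.0 − (+1192.7) = -2047.7 kJ/mol

U = -2047.7 kJ/mol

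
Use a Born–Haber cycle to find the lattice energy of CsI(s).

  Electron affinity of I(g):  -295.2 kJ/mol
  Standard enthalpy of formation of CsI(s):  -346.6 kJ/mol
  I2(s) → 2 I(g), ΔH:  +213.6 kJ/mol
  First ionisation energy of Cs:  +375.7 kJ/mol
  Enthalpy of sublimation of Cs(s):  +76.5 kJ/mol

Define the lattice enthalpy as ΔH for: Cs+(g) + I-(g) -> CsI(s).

U = -610.4 kJ/mol

ΔHf° = 1·ΔHsub + 1·(ΣIE) + 1/2·D(I2) + 1·EA + U
-346.6 = 1·(+76.5) + 1·(+375.7) + 1/2·(+213.6) + 1·(-295.2) + U
U = -346.6 − (+263.8) = -610.4 kJ/mol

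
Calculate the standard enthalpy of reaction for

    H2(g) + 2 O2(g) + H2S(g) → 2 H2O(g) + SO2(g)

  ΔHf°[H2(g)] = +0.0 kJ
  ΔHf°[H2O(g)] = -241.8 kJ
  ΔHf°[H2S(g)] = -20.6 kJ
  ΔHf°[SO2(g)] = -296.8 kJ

ΔH_rxn = -759.8 kJ

Products: 2·(-241.8) + 1·(-296.8) = -780.4
Reactants: 1·(+0.0) + 2·(+0.0) + 1·(-20.6) = -20.6
ΔH_rxn = (-780.4) − (-20.6) = -759.8 kJ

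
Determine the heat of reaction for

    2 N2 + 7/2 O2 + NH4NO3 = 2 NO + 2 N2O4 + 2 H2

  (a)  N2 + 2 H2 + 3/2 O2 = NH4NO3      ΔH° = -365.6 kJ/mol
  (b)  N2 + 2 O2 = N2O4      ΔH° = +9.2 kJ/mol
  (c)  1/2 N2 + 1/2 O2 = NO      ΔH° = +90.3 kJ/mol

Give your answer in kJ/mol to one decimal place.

(a) reversed: +365.6 kJ/mol
(b) × 2: (2)·(+9.2) = +18.4 kJ/mol
(c) × 2: (2)·(+90.3) = +180.6 kJ/mol
Since enthalpy is a state function, ΔH° = (+365.6) + (+18.4) + (+180.6) = 564.6 kJ/mol

ΔH° = 564.6 kJ/mol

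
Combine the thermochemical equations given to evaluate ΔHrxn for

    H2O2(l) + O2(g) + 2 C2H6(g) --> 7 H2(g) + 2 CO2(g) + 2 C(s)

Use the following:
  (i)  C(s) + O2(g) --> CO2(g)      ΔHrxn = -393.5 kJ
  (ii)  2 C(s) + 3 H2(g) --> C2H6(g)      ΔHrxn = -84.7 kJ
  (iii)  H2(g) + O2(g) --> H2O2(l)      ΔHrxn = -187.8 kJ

(i) × 2 (scale by 2 for the 2 CO2(g)): (2)·(-393.5) = -787.0 kJ
(ii) reversed and × 2 (C2H6(g) must end up as a reactant; scale by 2 for the 2 C2H6(g)): (-2)·(-84.7) = +169.4 kJ
(iii) reversed (reverse to put H2O2(l) on the reactant side): +187.8 kJ
ΔHrxn = (2)·(-393.5) + (-2)·(-84.7) + (-1)·(-187.8) = -429.8 kJ

ΔHrxn = -429.8 kJ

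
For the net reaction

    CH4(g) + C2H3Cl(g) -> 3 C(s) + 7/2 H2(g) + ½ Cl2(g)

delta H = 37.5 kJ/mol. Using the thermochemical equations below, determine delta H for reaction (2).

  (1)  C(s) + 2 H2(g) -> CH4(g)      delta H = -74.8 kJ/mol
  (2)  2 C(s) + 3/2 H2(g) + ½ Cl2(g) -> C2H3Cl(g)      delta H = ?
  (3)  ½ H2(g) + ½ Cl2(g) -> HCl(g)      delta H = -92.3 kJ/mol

(1) reversed: +74.8 kJ/mol
(2) reversed: contributes −x
(3): not needed.
+37.5 = (+74.8) − x
x = (+37.5 − (+74.8)) / (-1) = 37.3 kJ/mol

delta H = 37.3 kJ/mol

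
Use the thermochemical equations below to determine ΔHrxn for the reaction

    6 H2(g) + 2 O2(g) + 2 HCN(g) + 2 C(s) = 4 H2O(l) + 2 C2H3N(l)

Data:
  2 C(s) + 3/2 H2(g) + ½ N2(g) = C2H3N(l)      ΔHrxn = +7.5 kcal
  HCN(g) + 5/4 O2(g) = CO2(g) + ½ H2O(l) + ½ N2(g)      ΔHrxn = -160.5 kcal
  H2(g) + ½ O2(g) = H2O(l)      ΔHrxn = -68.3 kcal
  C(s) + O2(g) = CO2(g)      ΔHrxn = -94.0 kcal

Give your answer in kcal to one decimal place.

equation 1 × 2: (2)·(+7.5) = +15.0 kcal
equation 2 × 2: (2)·(-160.5) = -321.0 kcal
equation 3 × 3: (3)·(-68.3) = -204.9 kcal
equation 4 reversed and × 2: (-2)·(-94.0) = +188.0 kcal
ΔHrxn = (2)·(+7.5) + (2)·(-160.5) + (3)·(-68.3) + (-2)·(-94.0) = -322.9 kcal

ΔHrxn = -322.9 kcal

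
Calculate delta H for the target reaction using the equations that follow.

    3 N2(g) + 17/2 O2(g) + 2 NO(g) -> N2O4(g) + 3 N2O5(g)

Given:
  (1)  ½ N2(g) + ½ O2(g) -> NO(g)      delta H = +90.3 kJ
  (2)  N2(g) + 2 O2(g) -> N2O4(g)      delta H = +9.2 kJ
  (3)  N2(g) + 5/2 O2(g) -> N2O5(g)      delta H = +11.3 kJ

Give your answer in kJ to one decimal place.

(1) reversed and × 2: (-2)·(+90.3) = -180.6 kJ
(2) as written: +9.2 kJ
(3) × 3: (3)·(+11.3) = +33.9 kJ
delta H = (-2)·(+90.3) + (1)·(+9.2) + (3)·(+11.3) = -137.5 kJ

delta H = -137.5 kJ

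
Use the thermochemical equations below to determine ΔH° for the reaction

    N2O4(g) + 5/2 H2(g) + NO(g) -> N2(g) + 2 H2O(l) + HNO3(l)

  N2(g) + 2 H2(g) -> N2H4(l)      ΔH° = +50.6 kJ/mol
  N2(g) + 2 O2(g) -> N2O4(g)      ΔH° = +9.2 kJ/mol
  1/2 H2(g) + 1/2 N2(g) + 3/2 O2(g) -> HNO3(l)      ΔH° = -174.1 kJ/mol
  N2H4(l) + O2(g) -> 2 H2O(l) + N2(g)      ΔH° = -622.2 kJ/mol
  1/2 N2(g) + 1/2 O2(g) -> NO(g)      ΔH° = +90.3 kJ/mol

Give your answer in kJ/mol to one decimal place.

ΔH° = -845.2 kJ/mol

equation 1 as written: +50.6 kJ/mol
equation 2 reversed: -9.2 kJ/mol
equation 3 as written: -174.1 kJ/mol
equation 4 as written: -622.2 kJ/mol
equation 5 reversed: -90.3 kJ/mol
ΔH° = (+50.6) + (-9.2) + (-174.1) + (-622.2) + (-90.3) = -845.2 kJ/mol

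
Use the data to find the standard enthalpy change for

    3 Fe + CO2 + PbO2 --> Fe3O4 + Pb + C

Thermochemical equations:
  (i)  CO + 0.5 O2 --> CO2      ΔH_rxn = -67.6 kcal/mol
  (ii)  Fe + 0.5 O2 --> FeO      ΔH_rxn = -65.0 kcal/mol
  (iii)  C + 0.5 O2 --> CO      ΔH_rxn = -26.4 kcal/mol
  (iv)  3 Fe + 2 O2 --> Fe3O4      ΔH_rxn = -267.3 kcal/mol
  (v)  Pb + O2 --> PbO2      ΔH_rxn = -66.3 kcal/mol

(i) reversed: +67.6 kcal/mol
(ii): not needed.
(iii) reversed: +26.4 kcal/mol
(iv) as written: -267.3 kcal/mol
(v) reversed: +66.3 kcal/mol
Since enthalpy is a state function, ΔH_rxn = (-1)·(-67.6) + (-1)·(-26.4) + (1)·(-267.3) + (-1)·(-66.3) = -107.0 kcal/mol

ΔH_rxn = -107.0 kcal/mol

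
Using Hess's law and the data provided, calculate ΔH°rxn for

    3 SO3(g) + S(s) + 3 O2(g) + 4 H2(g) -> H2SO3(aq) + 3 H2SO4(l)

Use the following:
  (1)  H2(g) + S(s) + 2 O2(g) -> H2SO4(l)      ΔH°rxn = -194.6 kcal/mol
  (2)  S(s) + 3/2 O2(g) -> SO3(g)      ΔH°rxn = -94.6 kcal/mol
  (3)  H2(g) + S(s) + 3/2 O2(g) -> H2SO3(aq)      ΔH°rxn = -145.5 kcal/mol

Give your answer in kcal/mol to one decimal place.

(1) × 3 (scale by 3 for the 3 H2SO4(l)): (3)·(-194.6) = -583.8 kcal/mol
(2) reversed and × 3 (SO3(g) must end up as a reactant; ×3 to match 3 SO3(g) in the target): (-3)·(-94.6) = +283.8 kcal/mol
(3) as written (H2SO3(aq) already on the product side): -145.5 kcal/mol
ΔH°rxn = (-583.8) + (+283.8) + (-145.5) = -445.5 kcal/mol

ΔH°rxn = -445.5 kcal/mol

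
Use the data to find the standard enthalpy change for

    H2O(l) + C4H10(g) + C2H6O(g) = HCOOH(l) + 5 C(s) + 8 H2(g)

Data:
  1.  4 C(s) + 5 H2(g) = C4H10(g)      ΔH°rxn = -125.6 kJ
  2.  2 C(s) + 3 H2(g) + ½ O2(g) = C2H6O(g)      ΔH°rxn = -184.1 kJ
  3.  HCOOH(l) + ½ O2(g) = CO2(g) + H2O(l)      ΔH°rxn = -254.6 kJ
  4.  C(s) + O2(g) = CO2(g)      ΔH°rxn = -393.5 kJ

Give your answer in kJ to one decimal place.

ΔH°rxn = 170.8 kJ

eq. 1 reversed: +125.6 kJ
eq. 2 reversed: +184.1 kJ
eq. 3 reversed: +254.6 kJ
eq. 4 as written: -393.5 kJ
By Hess's law, ΔH°rxn = (-1)·(-125.6) + (-1)·(-184.1) + (-1)·(-254.6) + (1)·(-393.5) = 170.8 kJ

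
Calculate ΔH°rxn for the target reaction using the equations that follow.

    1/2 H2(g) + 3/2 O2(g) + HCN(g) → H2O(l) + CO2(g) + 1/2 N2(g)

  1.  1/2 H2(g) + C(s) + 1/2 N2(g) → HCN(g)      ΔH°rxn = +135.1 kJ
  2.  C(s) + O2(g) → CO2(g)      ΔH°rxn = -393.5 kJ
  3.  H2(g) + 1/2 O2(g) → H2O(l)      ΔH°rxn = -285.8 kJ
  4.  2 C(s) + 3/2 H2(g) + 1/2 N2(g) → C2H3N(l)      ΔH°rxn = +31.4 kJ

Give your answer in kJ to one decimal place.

ΔH°rxn = -814.4 kJ

eq. 1 reversed: -135.1 kJ
eq. 2 as written: -393.5 kJ
eq. 3 as written: -285.8 kJ
eq. 4: not needed.
Since enthalpy is a state function, ΔH°rxn = (-135.1) + (-393.5) + (-285.8) = -814.4 kJ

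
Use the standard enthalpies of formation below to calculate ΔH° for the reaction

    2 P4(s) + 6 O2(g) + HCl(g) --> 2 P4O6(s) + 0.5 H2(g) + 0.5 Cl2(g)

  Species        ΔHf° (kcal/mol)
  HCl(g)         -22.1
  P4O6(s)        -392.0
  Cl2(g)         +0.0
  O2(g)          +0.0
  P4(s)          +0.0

ΔH° = -761.9 kcal/mol

ΔH°rxn = Σ nΔHf°(products) − Σ nΔHf°(reactants).
Products: 2·(-392.0) + 1/2·(+0.0) + 1/2·(+0.0) = -784.0
Reactants: 2·(+0.0) + 6·(+0.0) + 1·(-22.1) = -22.1
ΔH° = (-784.0) − (-22.1) = -761.9 kcal/mol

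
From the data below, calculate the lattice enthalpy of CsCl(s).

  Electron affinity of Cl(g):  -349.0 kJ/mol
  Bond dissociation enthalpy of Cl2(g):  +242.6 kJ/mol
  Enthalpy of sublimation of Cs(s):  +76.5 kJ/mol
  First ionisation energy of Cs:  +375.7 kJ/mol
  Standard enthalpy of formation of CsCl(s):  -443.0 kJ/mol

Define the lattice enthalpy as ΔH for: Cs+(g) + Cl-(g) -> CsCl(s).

U = -667.5 kJ/mol

ΔHf° = 1·ΔHsub + 1·(ΣIE) + 1/2·D(Cl2) + 1·EA + U
-443.0 = 1·(+76.5) + 1·(+375.7) + 1/2·(+242.6) + 1·(-349.0) + U
U = -443.0 − (+224.5) = -667.5 kJ/mol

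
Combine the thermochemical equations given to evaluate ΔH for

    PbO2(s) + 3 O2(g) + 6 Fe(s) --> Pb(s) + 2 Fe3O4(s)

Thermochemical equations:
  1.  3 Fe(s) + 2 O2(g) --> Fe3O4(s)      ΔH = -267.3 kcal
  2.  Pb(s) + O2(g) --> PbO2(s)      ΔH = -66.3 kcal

ΔH = -468.3 kcal

eq. 1 × 2 (×2 to match 2 Fe3O4(s) in the target): (2)·(-267.3) = -534.6 kcal
eq. 2 reversed (reverse to put PbO2(s) on the reactant side): +66.3 kcal
Summing the manipulated equations, ΔH = (-534.6) + (+66.3) = -468.3 kcal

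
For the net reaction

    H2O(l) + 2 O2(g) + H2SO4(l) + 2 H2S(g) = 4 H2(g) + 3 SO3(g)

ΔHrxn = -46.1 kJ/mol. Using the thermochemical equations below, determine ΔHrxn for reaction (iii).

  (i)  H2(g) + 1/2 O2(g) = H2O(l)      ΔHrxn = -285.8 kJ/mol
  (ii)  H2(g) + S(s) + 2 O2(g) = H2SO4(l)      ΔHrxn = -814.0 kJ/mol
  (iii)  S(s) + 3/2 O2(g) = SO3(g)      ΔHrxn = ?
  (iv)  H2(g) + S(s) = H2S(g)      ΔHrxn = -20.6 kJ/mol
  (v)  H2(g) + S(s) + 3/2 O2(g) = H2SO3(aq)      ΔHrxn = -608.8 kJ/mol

(i) reversed (H2O(l) must end up as a reactant): +285.8 kJ/mol
(ii) reversed (reverse to put H2SO4(l) on the reactant side): +814.0 kJ/mol
(iii) × 3 (scale by 3 for the 3 SO3(g)): contributes 3·x
(iv) reversed and × 2 (H2S(g) must end up as a reactant; scale by 2 for the 2 H2S(g)): (-2)·(-20.6) = +41.2 kJ/mol
(v): not needed (H2SO3(aq) appears nowhere else).
-46.1 = (+285.8) + (+814.0) + (+41.2) + 3·x
x = (-46.1 − (+1141.0)) / (3) = -395.7 kJ/mol

ΔHrxn = -395.7 kJ/mol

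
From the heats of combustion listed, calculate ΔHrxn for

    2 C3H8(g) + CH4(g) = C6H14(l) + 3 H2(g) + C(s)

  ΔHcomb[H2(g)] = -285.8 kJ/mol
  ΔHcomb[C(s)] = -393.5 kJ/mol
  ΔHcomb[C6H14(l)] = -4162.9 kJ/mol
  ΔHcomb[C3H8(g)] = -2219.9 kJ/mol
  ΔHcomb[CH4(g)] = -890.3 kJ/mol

With combustion enthalpies, reactants minus products:
= [2·(-2219.9) + 1·(-890.3)] − [1·(-4162.9) + 3·(-285.8) + 1·(-393.5)]
= 83.7 kJ/mol

ΔHrxn = 83.7 kJ/mol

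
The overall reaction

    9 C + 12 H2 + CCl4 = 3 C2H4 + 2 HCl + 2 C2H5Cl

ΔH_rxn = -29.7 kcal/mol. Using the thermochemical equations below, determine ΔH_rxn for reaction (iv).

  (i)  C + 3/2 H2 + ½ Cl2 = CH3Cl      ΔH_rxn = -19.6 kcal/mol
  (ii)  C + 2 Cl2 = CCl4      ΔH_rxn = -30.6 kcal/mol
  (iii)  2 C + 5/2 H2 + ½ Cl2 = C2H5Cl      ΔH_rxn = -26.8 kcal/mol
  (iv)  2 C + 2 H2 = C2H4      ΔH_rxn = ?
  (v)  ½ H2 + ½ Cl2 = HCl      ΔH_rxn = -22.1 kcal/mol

(i): not needed.
(ii) reversed: +30.6 kcal/mol
(iii) × 2: (2)·(-26.8) = -53.6 kcal/mol
(iv) × 3: contributes 3·x
(v) × 2: (2)·(-22.1) = -44.2 kcal/mol
-29.7 = (+30.6) + (-53.6) + (-44.2) + 3·x
x = (-29.7 − (-67.2)) / (3) = 12.5 kcal/mol

ΔH_rxn = 12.5 kcal/mol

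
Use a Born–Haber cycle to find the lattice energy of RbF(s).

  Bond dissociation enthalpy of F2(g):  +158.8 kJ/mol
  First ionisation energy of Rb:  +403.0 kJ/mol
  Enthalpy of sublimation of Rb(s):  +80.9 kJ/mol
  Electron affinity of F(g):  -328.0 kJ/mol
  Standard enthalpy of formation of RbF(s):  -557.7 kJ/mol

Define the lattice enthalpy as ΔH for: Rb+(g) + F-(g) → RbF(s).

ΔHf° = 1·ΔHsub + 1·(ΣIE) + 1/2·D(F2) + 1·EA + U
-557.7 = 1·(+80.9) + 1·(+403.0) + 1/2·(+158.8) + 1·(-328.0) + U
U = -557.7 − (+235.3) = -793.0 kJ/mol

U = -793.0 kJ/mol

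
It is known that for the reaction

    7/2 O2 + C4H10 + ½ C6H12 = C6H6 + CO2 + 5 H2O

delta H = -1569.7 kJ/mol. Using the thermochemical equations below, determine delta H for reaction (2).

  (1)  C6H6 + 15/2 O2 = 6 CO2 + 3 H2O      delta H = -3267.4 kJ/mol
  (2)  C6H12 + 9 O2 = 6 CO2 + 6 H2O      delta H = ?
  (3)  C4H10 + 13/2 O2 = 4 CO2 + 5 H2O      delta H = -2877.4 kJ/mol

delta H = -3919.4 kJ/mol

(1) reversed: +3267.4 kJ/mol
(2) × 1/2: contributes 1/2·x
(3) as written: -2877.4 kJ/mol
-1569.7 = (+3267.4) + (-2877.4) + 1/2·x
x = (-1569.7 − (+390.0)) / (1/2) = -3919.4 kJ/mol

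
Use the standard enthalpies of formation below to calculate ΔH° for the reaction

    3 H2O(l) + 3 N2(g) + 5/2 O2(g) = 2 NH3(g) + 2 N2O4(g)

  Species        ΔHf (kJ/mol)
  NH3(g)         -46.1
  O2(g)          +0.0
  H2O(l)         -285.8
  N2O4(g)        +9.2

Products: 2·(-46.1) + 2·(+9.2) = -73.8
Reactants: 3·(-285.8) + 3·(+0.0) + 5/2·(+0.0) = -857.4
ΔH° = (-73.8) − (-857.4) = 783.6 kJ/mol

ΔH° = 783.6 kJ/mol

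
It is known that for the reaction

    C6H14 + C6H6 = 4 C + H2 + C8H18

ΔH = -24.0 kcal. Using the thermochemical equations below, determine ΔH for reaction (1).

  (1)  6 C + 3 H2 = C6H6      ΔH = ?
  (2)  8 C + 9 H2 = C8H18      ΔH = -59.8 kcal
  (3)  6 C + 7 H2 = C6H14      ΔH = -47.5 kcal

ΔH = 11.7 kcal

(1) reversed (reverse to put C6H6 on the reactant side): contributes −x
(2) as written (C8H18 already on the product side): -59.8 kcal
(3) reversed (reverse to put C6H14 on the reactant side): +47.5 kcal
-24.0 = (-59.8) + (+47.5) − x
x = (-24.0 − (-12.3)) / (-1) = 11.7 kcal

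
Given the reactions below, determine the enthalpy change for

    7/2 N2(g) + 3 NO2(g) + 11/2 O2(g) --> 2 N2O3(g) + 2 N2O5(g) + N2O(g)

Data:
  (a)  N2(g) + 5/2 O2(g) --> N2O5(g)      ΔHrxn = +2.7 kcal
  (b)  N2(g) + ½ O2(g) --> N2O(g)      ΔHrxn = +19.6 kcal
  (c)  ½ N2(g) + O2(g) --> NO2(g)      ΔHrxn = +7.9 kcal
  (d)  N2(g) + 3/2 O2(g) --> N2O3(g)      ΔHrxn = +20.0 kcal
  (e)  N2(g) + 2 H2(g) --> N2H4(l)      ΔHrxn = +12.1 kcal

(a) × 2 (×2 to match 2 N2O5(g) in the target): (2)·(+2.7) = +5.4 kcal
(b) as written (N2O(g) already on the product side): +19.6 kcal
(c) reversed and × 3 (reverse to put NO2(g) on the reactant side; ×3 to match 3 NO2(g) in the target): (-3)·(+7.9) = -23.7 kcal
(d) × 2 (scale by 2 for the 2 N2O3(g)): (2)·(+20.0) = +40.0 kcal
(e): not needed (N2H4(l) appears nowhere else).
By Hess's law, ΔHrxn = (2)·(+2.7) + (1)·(+19.6) + (-3)·(+7.9) + (2)·(+20.0) = 41.3 kcal

ΔHrxn = 41.3 kcal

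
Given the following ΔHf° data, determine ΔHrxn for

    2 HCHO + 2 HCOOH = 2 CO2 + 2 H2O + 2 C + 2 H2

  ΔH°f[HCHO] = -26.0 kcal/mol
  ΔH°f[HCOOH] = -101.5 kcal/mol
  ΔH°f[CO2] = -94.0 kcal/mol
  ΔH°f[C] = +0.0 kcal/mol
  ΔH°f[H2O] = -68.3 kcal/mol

Products: 2·(-94.0) + 2·(-68.3) + 2·(+0.0) + 2·(+0.0) = -324.6
Reactants: 2·(-26.0) + 2·(-101.5) = -255.0
ΔHrxn = (-324.6) − (-255.0) = -69.6 kcal/mol

ΔHrxn = -69.6 kcal/mol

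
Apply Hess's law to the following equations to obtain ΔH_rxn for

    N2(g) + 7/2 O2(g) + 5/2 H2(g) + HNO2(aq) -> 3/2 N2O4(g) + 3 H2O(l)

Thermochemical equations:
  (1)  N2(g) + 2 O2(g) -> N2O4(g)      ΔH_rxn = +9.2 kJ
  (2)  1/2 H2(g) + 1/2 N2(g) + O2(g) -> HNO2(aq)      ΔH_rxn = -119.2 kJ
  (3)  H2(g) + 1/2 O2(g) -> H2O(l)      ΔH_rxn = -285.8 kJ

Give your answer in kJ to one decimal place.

ΔH_rxn = -724.4 kJ

(1) × 3/2: (3/2)·(+9.2) = +13.8 kJ
(2) reversed: +119.2 kJ
(3) × 3: (3)·(-285.8) = -857.4 kJ
ΔH_rxn = (3/2)·(+9.2) + (-1)·(-119.2) + (3)·(-285.8) = -724.4 kJ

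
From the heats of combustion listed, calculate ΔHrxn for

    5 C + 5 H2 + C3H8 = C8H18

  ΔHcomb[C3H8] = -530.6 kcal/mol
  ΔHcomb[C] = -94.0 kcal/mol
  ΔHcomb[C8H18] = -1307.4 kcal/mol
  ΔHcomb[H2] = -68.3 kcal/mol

ΔHrxn = -34.7 kcal/mol

Using ΔH = Σ nΔHc°(reactants) − Σ nΔHc°(products):
= [5·(-94.0) + 5·(-68.3) + 1·(-530.6)] − [1·(-1307.4)]
= -34.7 kcal/mol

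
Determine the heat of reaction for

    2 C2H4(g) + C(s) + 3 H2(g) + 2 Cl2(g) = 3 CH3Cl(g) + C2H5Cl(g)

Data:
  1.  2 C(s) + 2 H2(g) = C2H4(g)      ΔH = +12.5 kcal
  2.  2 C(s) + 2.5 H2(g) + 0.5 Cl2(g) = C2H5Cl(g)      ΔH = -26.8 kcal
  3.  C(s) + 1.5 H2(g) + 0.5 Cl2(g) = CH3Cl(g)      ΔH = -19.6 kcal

ΔH = -110.6 kcal

eq. 1 reversed and × 2: (-2)·(+12.5) = -25.0 kcal
eq. 2 as written: -26.8 kcal
eq. 3 × 3: (3)·(-19.6) = -58.8 kcal
Combining the equations, ΔH = (-2)·(+12.5) + (1)·(-26.8) + (3)·(-19.6) = -110.6 kcal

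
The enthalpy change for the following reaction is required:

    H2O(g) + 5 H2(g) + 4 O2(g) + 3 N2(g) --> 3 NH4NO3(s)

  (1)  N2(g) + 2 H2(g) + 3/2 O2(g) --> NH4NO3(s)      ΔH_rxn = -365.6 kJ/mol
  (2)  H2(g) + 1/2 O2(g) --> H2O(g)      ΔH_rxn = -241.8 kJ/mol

(1) × 3 (scale by 3 for the 3 NH4NO3(s)): (3)·(-365.6) = -1096.8 kJ/mol
(2) reversed (reverse to put H2O(g) on the reactant side): +241.8 kJ/mol
Since enthalpy is a state function, ΔH_rxn = (3)·(-365.6) + (-1)·(-241.8) = -855.0 kJ/mol

ΔH_rxn = -855.0 kJ/mol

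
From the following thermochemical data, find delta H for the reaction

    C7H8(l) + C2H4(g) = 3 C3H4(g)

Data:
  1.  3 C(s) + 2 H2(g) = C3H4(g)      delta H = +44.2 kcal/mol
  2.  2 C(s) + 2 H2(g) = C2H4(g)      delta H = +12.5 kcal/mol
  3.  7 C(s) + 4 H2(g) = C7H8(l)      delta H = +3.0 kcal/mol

delta H = 117.1 kcal/mol

eq. 1 × 3 (×3 to match 3 C3H4(g) in the target): (3)·(+44.2) = +132.6 kcal/mol
eq. 2 reversed (C2H4(g) must end up as a reactant): -12.5 kcal/mol
eq. 3 reversed (reverse to put C7H8(l) on the reactant side): -3.0 kcal/mol
delta H = (+132.6) + (-12.5) + (-3.0) = 117.1 kcal/mol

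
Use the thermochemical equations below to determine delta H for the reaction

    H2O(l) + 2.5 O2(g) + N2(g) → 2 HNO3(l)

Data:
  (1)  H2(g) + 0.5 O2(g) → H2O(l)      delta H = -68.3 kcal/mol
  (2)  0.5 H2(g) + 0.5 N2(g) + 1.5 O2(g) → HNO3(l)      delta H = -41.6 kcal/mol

delta H = -14.9 kcal/mol

(1) reversed: +68.3 kcal/mol
(2) × 2: (2)·(-41.6) = -83.2 kcal/mol
Combining the equations, delta H = (-1)·(-68.3) + (2)·(-41.6) = -14.9 kcal/mol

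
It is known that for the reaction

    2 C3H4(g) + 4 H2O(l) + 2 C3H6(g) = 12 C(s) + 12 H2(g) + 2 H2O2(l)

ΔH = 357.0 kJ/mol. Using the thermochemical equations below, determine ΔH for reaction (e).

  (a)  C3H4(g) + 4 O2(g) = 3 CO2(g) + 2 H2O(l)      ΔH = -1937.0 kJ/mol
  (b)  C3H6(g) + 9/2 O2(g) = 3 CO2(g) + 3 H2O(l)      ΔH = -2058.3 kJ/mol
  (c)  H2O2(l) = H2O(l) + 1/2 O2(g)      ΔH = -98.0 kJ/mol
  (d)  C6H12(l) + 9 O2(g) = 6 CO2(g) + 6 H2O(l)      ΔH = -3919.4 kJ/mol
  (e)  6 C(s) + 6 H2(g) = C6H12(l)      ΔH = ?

ΔH = -156.4 kJ/mol

(a) × 2 (scale by 2 for the 2 C3H4(g)): (2)·(-1937.0) = -3874.0 kJ/mol
(b) × 2 (scale by 2 for the 2 C3H6(g)): (2)·(-2058.3) = -4116.6 kJ/mol
(c) reversed and × 2 (reverse to put H2O2(l) on the product side; scale by 2 for the 2 H2O2(l)): (-2)·(-98.0) = +196.0 kJ/mol
(d) reversed and × 2: (-2)·(-3919.4) = +7838.8 kJ/mol
(e) reversed and × 2 (reverse to put C(s) on the product side; ×2 to match 12 C(s) in the target): contributes −2·x
+357.0 = (-3874.0) + (-4116.6) + (+196.0) + (+7838.8) − 2·x
x = (+357.0 − (+44.2)) / (-2) = -156.4 kJ/mol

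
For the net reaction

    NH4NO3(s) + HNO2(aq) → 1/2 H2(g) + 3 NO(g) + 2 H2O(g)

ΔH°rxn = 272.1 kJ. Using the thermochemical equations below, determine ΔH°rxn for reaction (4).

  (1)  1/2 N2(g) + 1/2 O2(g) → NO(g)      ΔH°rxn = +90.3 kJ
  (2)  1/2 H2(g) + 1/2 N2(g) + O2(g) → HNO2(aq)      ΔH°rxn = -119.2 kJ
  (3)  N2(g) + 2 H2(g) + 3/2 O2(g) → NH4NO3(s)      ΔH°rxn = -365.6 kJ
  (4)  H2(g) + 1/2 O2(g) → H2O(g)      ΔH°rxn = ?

(1) × 3: (3)·(+90.3) = +270.9 kJ
(2) reversed: +119.2 kJ
(3) reversed: +365.6 kJ
(4) × 2: contributes 2·x
+272.1 = (+270.9) + (+119.2) + (+365.6) + 2·x
x = (+272.1 − (+755.7)) / (2) = -241.8 kJ

ΔH°rxn = -241.8 kJ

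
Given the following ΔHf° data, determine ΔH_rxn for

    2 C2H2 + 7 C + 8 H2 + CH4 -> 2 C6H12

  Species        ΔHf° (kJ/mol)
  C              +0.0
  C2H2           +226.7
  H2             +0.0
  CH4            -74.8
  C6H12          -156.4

ΔH_rxn = -691.4 kJ/mol

Products: 2·(-156.4) = -312.8
Reactants: 2·(+226.7) + 7·(+0.0) + 8·(+0.0) + 1·(-74.8) = +378.6
ΔH_rxn = (-312.8) − (+378.6) = -691.4 kJ/mol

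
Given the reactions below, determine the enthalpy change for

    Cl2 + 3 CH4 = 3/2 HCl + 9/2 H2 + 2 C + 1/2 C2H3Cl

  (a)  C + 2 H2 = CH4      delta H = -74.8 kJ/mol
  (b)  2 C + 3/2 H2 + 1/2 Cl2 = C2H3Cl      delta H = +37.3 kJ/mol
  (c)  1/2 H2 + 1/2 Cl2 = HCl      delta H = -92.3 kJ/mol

delta H = 104.6 kJ/mol

(a) reversed and × 3: (-3)·(-74.8) = +224.4 kJ/mol
(b) × 1/2: (1/2)·(+37.3) = +18.65 kJ/mol
(c) × 3/2: (3/2)·(-92.3) = -138.45 kJ/mol
delta H = (-3)·(-74.8) + (1/2)·(+37.3) + (3/2)·(-92.3) = 104.6 kJ/mol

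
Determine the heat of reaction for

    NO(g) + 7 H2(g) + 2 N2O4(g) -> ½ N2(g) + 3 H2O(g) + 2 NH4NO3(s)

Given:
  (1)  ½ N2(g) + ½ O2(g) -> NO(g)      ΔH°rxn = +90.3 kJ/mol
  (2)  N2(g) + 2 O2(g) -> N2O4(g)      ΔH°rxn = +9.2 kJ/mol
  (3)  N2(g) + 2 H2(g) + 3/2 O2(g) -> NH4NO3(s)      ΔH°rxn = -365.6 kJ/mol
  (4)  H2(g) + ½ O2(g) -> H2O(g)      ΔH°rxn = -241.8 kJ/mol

(1) reversed (NO(g) must end up as a reactant): -90.3 kJ/mol
(2) reversed and × 2 (N2O4(g) must end up as a reactant; scale by 2 for the 2 N2O4(g)): (-2)·(+9.2) = -18.4 kJ/mol
(3) × 2 (scale by 2 for the 2 NH4NO3(s)): (2)·(-365.6) = -731.2 kJ/mol
(4) × 3 (×3 to match 3 H2O(g) in the target): (3)·(-241.8) = -725.4 kJ/mol
Since enthalpy is a state function, ΔH°rxn = (-90.3) + (-18.4) + (-731.2) + (-725.4) = -1565.3 kJ/mol

ΔH°rxn = -1565.3 kJ/mol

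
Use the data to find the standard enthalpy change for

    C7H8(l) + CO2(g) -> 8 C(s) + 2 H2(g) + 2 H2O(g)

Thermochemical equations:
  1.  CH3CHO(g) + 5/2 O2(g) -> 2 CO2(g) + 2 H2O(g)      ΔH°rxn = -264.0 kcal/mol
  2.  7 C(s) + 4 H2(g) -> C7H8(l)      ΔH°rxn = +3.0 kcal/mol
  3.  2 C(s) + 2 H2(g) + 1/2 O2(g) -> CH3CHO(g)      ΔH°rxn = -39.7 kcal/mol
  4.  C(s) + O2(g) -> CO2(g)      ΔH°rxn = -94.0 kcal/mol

eq. 1 as written: -264.0 kcal/mol
eq. 2 reversed: -3.0 kcal/mol
eq. 3 as written: -39.7 kcal/mol
eq. 4 reversed and × 3: (-3)·(-94.0) = +282.0 kcal/mol
Since enthalpy is a state function, ΔH°rxn = (-264.0) + (-3.0) + (-39.7) + (+282.0) = -24.7 kcal/mol

ΔH°rxn = -24.7 kcal/mol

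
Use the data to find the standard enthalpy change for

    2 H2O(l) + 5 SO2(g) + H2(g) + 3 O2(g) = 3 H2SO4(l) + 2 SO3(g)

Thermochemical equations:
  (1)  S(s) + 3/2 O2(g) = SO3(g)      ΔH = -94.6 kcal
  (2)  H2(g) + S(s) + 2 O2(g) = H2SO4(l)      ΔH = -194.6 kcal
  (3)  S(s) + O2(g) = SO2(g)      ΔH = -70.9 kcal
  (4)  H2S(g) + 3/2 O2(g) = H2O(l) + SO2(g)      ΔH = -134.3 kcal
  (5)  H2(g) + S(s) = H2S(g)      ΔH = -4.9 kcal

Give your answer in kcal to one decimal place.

(1) × 2: (2)·(-94.6) = -189.2 kcal
(2) × 3: (3)·(-194.6) = -583.8 kcal
(3) reversed and × 3: (-3)·(-70.9) = +212.7 kcal
(4) reversed and × 2: (-2)·(-134.3) = +268.6 kcal
(5) reversed and × 2: (-2)·(-4.9) = +9.8 kcal
Summing the manipulated equations, ΔH = (2)·(-94.6) + (3)·(-194.6) + (-3)·(-70.9) + (-2)·(-134.3) + (-2)·(-4.9) = -281.9 kcal

ΔH = -281.9 kcal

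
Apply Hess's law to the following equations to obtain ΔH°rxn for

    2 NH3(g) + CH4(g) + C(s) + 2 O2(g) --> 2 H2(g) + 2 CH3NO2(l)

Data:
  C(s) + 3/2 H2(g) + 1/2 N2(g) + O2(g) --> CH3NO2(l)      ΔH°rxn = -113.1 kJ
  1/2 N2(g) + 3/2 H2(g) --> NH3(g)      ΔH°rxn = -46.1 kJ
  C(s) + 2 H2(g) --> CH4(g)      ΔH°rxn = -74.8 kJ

ΔH°rxn = -59.2 kJ

equation 1 × 2 (×2 to match 2 CH3NO2(l) in the target): (2)·(-113.1) = -226.2 kJ
equation 2 reversed and × 2 (NH3(g) must end up as a reactant; ×2 to match 2 NH3(g) in the target): (-2)·(-46.1) = +92.2 kJ
equation 3 reversed (CH4(g) must end up as a reactant): +74.8 kJ
ΔH°rxn = (-226.2) + (+92.2) + (+74.8) = -59.2 kJ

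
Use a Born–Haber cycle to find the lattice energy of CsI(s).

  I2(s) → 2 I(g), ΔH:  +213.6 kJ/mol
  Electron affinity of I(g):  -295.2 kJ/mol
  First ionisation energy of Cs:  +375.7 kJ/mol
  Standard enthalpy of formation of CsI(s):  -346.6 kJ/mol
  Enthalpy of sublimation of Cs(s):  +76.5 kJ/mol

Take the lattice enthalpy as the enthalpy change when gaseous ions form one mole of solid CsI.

ΔHf° = 1·ΔHsub + 1·(ΣIE) + 1/2·D(I2) + 1·EA + U
-346.6 = 1·(+76.5) + 1·(+375.7) + 1/2·(+213.6) + 1·(-295.2) + U
U = -346.6 − (+263.8) = -610.4 kJ/mol

U = -610.4 kJ/mol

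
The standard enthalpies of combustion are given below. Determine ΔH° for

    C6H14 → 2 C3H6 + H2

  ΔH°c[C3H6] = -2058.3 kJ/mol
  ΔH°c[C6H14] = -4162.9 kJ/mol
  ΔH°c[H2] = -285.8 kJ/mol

ΔH° = 239.5 kJ/mol

With combustion enthalpies, reactants minus products:
= [1·(-4162.9)] − [2·(-2058.3) + 1·(-285.8)]
= 239.5 kJ/mol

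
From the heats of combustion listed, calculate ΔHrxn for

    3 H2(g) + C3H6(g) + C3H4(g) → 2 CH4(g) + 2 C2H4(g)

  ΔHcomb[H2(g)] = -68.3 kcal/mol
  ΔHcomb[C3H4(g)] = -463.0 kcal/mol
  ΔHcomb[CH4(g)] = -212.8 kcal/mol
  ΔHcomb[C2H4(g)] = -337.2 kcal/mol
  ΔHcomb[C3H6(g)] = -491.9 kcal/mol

With combustion enthalpies, reactants minus products:
= [3·(-68.3) + 1·(-491.9) + 1·(-463.0)] − [2·(-212.8) + 2·(-337.2)]
= -59.8 kcal/mol

ΔHrxn = -59.8 kcal/mol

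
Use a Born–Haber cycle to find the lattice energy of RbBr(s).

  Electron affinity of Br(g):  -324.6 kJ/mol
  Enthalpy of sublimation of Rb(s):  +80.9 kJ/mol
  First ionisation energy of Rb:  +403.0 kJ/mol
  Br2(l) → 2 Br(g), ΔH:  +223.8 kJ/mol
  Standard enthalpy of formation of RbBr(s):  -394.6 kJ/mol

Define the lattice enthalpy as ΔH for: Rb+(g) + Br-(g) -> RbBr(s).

ΔHf° = 1·ΔHsub + 1·(ΣIE) + 1/2·D(Br2) + 1·EA + U
-394.6 = 1·(+80.9) + 1·(+403.0) + 1/2·(+223.8) + 1·(-324.6) + U
U = -394.6 − (+271.2) = -665.8 kJ/mol

U = -665.8 kJ/mol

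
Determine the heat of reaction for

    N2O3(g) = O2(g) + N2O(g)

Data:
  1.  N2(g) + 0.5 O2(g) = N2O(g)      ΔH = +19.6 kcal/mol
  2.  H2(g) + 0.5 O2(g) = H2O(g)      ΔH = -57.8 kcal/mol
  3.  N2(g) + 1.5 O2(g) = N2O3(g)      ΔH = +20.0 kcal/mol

ΔH = -0.4 kcal/mol

eq. 1 as written (N2O(g) already on the product side): +19.6 kcal/mol
eq. 2: not needed (H2O(g) appears nowhere else).
eq. 3 reversed (N2O3(g) must end up as a reactant): -20.0 kcal/mol
ΔH = (1)·(+19.6) + (-1)·(+20.0) = -0.4 kcal/mol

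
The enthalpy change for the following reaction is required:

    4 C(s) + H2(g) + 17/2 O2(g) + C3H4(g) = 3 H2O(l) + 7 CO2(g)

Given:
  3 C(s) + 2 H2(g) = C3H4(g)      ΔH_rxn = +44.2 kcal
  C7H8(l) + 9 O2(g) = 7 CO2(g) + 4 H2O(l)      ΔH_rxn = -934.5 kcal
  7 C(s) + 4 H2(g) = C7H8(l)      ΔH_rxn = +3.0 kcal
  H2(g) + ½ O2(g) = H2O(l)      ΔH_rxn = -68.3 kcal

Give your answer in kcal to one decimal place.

equation 1 reversed: -44.2 kcal
equation 2 as written: -934.5 kcal
equation 3 as written: +3.0 kcal
equation 4 reversed: +68.3 kcal
ΔH_rxn = (-44.2) + (-934.5) + (+3.0) + (+68.3) = -907.4 kcal

ΔH_rxn = -907.4 kcal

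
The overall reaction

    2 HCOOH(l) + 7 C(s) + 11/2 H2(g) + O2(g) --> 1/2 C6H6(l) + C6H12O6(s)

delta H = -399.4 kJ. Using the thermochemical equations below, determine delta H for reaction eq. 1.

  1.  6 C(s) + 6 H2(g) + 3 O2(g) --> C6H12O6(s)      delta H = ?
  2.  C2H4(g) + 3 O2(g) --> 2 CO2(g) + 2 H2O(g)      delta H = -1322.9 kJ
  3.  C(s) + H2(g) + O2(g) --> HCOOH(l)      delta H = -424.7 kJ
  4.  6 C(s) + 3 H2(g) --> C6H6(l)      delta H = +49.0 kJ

delta H = -1273.3 kJ

eq. 1 as written (C6H12O6(s) already on the product side): contributes x
eq. 2: not needed (CO2(g) appears nowhere else).
eq. 3 reversed and × 2 (reverse to put HCOOH(l) on the reactant side; ×2 to match 2 HCOOH(l) in the target): (-2)·(-424.7) = +849.4 kJ
eq. 4 × 1/2 (scale by 1/2 for the 1/2 C6H6(l)): (1/2)·(+49.0) = +24.5 kJ
-399.4 = (+849.4) + (+24.5) + x
x = (-399.4 − (+873.9)) / (1) = -1273.3 kJ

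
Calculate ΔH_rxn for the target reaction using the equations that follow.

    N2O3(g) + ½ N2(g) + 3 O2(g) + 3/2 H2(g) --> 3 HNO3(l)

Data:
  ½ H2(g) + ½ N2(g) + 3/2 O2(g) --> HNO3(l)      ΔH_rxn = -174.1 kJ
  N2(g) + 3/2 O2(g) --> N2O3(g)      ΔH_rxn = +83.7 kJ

equation 1 × 3 (×3 to match 3 HNO3(l) in the target): (3)·(-174.1) = -522.3 kJ
equation 2 reversed (reverse to put N2O3(g) on the reactant side): -83.7 kJ
ΔH_rxn = (-522.3) + (-83.7) = -606.0 kJ

ΔH_rxn = -606.0 kJ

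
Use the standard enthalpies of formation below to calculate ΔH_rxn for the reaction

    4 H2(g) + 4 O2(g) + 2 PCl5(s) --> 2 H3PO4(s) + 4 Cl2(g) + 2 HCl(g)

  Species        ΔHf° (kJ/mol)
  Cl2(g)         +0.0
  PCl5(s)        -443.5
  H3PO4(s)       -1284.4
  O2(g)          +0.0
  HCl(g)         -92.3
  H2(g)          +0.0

ΔH_rxn = -1866.4 kJ/mol

Products: 2·(-1284.4) + 4·(+0.0) + 2·(-92.3) = -2753.4
Reactants: 4·(+0.0) + 4·(+0.0) + 2·(-443.5) = -887.0
ΔH_rxn = (-2753.4) − (-887.0) = -1866.4 kJ/mol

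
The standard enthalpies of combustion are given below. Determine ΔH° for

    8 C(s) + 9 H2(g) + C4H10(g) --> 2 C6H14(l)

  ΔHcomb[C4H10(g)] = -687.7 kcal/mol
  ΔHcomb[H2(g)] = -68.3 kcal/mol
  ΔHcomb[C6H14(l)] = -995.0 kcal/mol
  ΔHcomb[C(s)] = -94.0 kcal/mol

With combustion enthalpies, reactants minus products:
= [8·(-94.0) + 9·(-68.3) + 1·(-687.7)] − [2·(-995.0)]
= -64.4 kcal/mol

ΔH° = -64.4 kcal/mol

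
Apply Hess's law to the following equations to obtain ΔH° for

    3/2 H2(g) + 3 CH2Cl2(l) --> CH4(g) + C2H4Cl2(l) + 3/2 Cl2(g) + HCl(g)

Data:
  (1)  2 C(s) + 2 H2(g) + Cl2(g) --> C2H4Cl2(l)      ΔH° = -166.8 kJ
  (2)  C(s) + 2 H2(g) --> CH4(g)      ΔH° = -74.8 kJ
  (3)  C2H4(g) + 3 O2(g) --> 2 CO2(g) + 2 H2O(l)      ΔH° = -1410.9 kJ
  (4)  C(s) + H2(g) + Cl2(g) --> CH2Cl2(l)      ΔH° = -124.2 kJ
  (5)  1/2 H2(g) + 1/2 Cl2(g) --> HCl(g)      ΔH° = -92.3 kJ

ΔH° = 38.7 kJ

(1) as written: -166.8 kJ
(2) as written: -74.8 kJ
(3): not needed.
(4) reversed and × 3: (-3)·(-124.2) = +372.6 kJ
(5) as written: -92.3 kJ
ΔH° = (1)·(-166.8) + (1)·(-74.8) + (-3)·(-124.2) + (1)·(-92.3) = 38.7 kJ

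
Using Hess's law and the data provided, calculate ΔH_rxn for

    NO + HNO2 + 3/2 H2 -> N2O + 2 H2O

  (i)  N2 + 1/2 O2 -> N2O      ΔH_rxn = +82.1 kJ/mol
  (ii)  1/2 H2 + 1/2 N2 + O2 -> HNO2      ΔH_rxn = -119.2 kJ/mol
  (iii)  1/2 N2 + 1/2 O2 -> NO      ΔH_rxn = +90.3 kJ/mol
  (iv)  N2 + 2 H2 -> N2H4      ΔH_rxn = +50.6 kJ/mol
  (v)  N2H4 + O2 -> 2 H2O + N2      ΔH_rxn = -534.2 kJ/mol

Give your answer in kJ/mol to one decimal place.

ΔH_rxn = -372.6 kJ/mol

(i) as written (N2O already on the product side): +82.1 kJ/mol
(ii) reversed (reverse to put HNO2 on the reactant side): +119.2 kJ/mol
(iii) reversed (reverse to put NO on the reactant side): -90.3 kJ/mol
(iv) as written: +50.6 kJ/mol
(v) as written (H2O already on the product side): -534.2 kJ/mol
By Hess's law, ΔH_rxn = (1)·(+82.1) + (-1)·(-119.2) + (-1)·(+90.3) + (1)·(+50.6) + (1)·(-534.2) = -372.6 kJ/mol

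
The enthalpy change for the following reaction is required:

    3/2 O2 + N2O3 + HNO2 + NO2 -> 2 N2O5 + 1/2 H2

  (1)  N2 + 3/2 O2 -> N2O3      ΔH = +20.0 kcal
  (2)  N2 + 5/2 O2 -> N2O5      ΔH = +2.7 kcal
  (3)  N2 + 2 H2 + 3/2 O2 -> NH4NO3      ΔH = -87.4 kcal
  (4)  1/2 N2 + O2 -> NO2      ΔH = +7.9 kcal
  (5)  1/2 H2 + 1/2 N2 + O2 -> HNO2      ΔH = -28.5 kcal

ΔH = 6.0 kcal

(1) reversed (reverse to put N2O3 on the reactant side): -20.0 kcal
(2) × 2 (×2 to match 2 N2O5 in the target): (2)·(+2.7) = +5.4 kcal
(3): not needed (NH4NO3 appears nowhere else).
(4) reversed (NO2 must end up as a reactant): -7.9 kcal
(5) reversed (reverse to put HNO2 on the reactant side): +28.5 kcal
Summing the manipulated equations, ΔH = (-20.0) + (+5.4) + (-7.9) + (+28.5) = 6.0 kcal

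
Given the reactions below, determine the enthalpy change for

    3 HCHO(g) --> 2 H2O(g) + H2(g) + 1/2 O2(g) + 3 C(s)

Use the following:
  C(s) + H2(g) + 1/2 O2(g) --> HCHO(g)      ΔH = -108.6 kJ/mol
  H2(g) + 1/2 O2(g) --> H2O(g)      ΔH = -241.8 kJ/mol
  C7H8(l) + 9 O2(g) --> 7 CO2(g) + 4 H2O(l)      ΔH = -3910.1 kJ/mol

equation 1 reversed and × 3 (HCHO(g) must end up as a reactant; ×3 to match 3 HCHO(g) in the target): (-3)·(-108.6) = +325.8 kJ/mol
equation 2 × 2 (scale by 2 for the 2 H2O(g)): (2)·(-241.8) = -483.6 kJ/mol
equation 3: not needed (C7H8(l) appears nowhere else).
Combining the equations, ΔH = (+325.8) + (-483.6) = -157.8 kJ/mol

ΔH = -157.8 kJ/mol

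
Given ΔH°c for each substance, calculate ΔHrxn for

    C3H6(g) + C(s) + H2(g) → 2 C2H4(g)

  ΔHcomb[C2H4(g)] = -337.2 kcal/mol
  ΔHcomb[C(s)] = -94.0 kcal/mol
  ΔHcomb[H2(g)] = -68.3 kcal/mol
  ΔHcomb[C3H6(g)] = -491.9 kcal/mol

ΔHrxn = 20.2 kcal/mol

With combustion enthalpies, reactants minus products:
= [1·(-491.9) + 1·(-94.0) + 1·(-68.3)] − [2·(-337.2)]
= 20.2 kcal/mol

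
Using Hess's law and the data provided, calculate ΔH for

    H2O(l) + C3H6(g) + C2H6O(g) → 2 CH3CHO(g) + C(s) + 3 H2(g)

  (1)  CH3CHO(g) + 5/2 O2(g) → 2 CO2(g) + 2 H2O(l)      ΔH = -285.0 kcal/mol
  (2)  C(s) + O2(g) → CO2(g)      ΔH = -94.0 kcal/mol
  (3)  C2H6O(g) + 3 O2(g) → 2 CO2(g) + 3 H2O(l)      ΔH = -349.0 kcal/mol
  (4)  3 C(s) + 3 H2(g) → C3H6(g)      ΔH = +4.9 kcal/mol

(1) reversed and × 2 (CH3CHO(g) must end up as a product; scale by 2 for the 2 CH3CHO(g)): (-2)·(-285.0) = +570.0 kcal/mol
(2) × 2: (2)·(-94.0) = -188.0 kcal/mol
(3) as written (C2H6O(g) already on the reactant side): -349.0 kcal/mol
(4) reversed (C3H6(g) must end up as a reactant): -4.9 kcal/mol
ΔH = (+570.0) + (-188.0) + (-349.0) + (-4.9) = 28.1 kcal/mol

ΔH = 28.1 kcal/mol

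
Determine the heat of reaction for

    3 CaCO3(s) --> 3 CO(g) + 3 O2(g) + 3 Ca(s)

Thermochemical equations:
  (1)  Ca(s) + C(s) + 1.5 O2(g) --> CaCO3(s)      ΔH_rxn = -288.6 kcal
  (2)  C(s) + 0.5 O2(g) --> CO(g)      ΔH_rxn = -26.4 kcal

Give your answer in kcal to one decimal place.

ΔH_rxn = 786.6 kcal

(1) reversed and × 3 (CaCO3(s) must end up as a reactant; ×3 to match 3 CaCO3(s) in the target): (-3)·(-288.6) = +865.8 kcal
(2) × 3 (×3 to match 3 CO(g) in the target): (3)·(-26.4) = -79.2 kcal
ΔH_rxn = (-3)·(-288.6) + (3)·(-26.4) = 786.6 kcal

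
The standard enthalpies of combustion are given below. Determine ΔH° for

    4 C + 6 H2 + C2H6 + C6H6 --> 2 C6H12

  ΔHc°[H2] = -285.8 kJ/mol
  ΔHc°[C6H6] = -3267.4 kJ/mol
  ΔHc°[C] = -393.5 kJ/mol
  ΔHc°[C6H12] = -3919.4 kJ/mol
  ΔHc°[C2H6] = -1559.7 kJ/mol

Using ΔH = Σ nΔHc°(reactants) − Σ nΔHc°(products):
= [4·(-393.5) + 6·(-285.8) + 1·(-1559.7) + 1·(-3267.4)] − [2·(-3919.4)]
= -277.1 kJ/mol

ΔH° = -277.1 kJ/mol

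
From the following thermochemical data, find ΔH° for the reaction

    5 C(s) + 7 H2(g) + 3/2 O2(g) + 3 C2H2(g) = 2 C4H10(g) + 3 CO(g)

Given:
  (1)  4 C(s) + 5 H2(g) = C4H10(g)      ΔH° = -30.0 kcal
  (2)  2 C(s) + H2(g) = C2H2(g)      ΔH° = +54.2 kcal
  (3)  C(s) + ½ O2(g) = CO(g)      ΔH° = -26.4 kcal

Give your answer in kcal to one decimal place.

(1) × 2: (2)·(-30.0) = -60.0 kcal
(2) reversed and × 3: (-3)·(+54.2) = -162.6 kcal
(3) × 3: (3)·(-26.4) = -79.2 kcal
ΔH° = (2)·(-30.0) + (-3)·(+54.2) + (3)·(-26.4) = -301.8 kcal

ΔH° = -301.8 kcal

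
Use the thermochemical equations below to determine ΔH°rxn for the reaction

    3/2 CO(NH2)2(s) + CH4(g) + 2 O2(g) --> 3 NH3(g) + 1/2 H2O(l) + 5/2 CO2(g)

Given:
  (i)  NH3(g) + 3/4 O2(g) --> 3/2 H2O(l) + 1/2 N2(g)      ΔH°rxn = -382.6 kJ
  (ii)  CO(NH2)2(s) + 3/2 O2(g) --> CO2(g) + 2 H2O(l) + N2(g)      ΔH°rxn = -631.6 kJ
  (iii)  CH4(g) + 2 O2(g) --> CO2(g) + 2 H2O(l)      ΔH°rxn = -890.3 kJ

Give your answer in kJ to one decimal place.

(i) reversed and × 3 (NH3(g) must end up as a product; scale by 3 for the 3 NH3(g)): (-3)·(-382.6) = +1147.8 kJ
(ii) × 3/2 (scale by 3/2 for the 3/2 CO(NH2)2(s)): (3/2)·(-631.6) = -947.4 kJ
(iii) as written (CH4(g) already on the reactant side): -890.3 kJ
ΔH°rxn = (-3)·(-382.6) + (3/2)·(-631.6) + (1)·(-890.3) = -689.9 kJ

ΔH°rxn = -689.9 kJ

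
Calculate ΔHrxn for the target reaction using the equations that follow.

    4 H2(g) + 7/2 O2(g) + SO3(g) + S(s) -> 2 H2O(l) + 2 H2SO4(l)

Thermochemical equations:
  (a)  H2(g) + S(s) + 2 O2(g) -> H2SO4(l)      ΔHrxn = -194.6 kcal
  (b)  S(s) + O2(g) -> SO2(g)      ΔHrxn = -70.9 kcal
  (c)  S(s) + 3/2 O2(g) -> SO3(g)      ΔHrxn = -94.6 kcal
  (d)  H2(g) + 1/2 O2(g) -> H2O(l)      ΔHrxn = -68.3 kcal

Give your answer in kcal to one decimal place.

ΔHrxn = -431.2 kcal

(a) × 2 (×2 to match 2 H2SO4(l) in the target): (2)·(-194.6) = -389.2 kcal
(b): not needed (SO2(g) appears nowhere else).
(c) reversed (SO3(g) must end up as a reactant): +94.6 kcal
(d) × 2 (×2 to match 2 H2O(l) in the target): (2)·(-68.3) = -136.6 kcal
Since enthalpy is a state function, ΔHrxn = (-389.2) + (+94.6) + (-136.6) = -431.2 kcal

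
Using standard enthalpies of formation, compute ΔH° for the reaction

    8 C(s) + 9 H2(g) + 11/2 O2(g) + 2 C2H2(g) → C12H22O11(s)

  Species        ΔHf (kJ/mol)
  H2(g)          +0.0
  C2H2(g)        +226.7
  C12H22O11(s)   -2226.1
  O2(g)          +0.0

ΔH° = -2679.5 kJ/mol

Products: 1·(-2226.1) = -2226.1
Reactants: 8·(+0.0) + 9·(+0.0) + 11/2·(+0.0) + 2·(+226.7) = +453.4
ΔH° = (-2226.1) − (+453.4) = -2679.5 kJ/mol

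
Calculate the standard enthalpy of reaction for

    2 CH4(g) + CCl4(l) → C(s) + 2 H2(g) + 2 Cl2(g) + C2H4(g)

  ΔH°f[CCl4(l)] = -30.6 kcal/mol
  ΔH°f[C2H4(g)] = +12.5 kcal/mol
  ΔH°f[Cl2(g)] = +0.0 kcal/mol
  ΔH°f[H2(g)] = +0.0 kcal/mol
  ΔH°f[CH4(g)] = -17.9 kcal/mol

Products: 1·(+0.0) + 2·(+0.0) + 2·(+0.0) + 1·(+12.5) = +12.5
Reactants: 2·(-17.9) + 1·(-30.6) = -66.4
ΔH° = (+12.5) − (-66.4) = 78.9 kcal/mol

ΔH° = 78.9 kcal/mol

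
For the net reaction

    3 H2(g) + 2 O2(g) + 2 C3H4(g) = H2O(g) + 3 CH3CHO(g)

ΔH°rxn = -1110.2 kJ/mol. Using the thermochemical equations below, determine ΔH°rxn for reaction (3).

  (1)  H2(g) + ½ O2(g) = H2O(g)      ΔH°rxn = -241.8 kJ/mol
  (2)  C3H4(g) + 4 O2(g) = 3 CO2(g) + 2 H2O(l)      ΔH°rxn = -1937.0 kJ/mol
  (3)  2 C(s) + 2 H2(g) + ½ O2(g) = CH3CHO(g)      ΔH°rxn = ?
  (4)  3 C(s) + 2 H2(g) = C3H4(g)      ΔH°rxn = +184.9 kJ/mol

(1) as written: -241.8 kJ/mol
(2): not needed.
(3) × 3: contributes 3·x
(4) reversed and × 2: (-2)·(+184.9) = -369.8 kJ/mol
-1110.2 = (-241.8) + (-369.8) + 3·x
x = (-1110.2 − (-611.6)) / (3) = -166.2 kJ/mol

ΔH°rxn = -166.2 kJ/mol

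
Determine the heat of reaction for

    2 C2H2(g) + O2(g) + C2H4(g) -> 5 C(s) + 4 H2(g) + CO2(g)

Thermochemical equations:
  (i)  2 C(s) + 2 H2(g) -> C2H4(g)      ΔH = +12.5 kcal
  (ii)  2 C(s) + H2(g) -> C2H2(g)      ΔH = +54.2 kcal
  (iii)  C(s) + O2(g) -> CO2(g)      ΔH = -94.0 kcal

(i) reversed (C2H4(g) must end up as a reactant): -12.5 kcal
(ii) reversed and × 2 (reverse to put C2H2(g) on the reactant side; ×2 to match 2 C2H2(g) in the target): (-2)·(+54.2) = -108.4 kcal
(iii) as written (CO2(g) already on the product side): -94.0 kcal
By Hess's law, ΔH = (-1)·(+12.5) + (-2)·(+54.2) + (1)·(-94.0) = -214.9 kcal

ΔH = -214.9 kcal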